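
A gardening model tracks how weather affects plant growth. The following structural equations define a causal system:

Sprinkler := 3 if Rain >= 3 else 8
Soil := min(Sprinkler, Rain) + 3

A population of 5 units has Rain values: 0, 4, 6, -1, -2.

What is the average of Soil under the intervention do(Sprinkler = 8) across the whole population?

4.4

The intervention sets Sprinkler=8 in all 5 units regardless of Rain. Recomputing Soil per unit gives 3, 7, 9, 2, 1; average 4.4.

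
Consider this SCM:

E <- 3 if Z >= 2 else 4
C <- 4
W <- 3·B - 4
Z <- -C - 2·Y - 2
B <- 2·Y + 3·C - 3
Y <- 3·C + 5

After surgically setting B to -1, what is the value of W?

-7

Under do(B=-1), the mechanism B <- 2·Y + 3·C - 3 is discarded; B is fixed at -1.
W = 3·B - 4  [with B=-1]  = -7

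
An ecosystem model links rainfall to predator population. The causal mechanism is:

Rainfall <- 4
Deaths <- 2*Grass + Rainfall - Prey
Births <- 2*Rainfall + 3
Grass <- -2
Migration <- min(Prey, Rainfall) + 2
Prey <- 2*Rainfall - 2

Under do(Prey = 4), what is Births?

11

The intervention breaks the incoming arrows to Prey: Prey <- 2*Rainfall - 2 no longer applies, and Prey = 4.
Births is not downstream of the intervention, so its value is determined by the original equations.
Births = 2*Rainfall + 3  [with Rainfall=4]  = 11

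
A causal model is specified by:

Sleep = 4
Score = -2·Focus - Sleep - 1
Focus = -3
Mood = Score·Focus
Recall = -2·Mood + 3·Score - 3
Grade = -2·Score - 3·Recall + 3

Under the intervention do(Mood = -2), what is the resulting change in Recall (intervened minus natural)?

-2

Intervening sets Mood = -2 and removes its equation (Mood = Score·Focus).
Score = -2·Focus - Sleep - 1  [with Focus=-3, Sleep=4]  = 1
Recall = -2·Mood + 3·Score - 3  [with Mood=-2, Score=1]  = 4
Without intervention: Score = -2·Focus - Sleep - 1  [with Focus=-3, Sleep=4]  = 1; Mood = Score·Focus  [with Score=1, Focus=-3]  = -3; Recall = -2·Mood + 3·Score - 3  [with Mood=-3, Score=1]  = 6.
Change = 4 − 6 = -2.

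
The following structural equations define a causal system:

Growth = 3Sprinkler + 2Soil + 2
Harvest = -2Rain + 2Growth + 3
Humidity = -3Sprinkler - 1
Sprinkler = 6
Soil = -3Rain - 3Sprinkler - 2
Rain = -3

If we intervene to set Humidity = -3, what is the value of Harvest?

The intervention breaks the incoming arrows to Humidity: Humidity = -3Sprinkler - 1 no longer applies, and Humidity = -3.
Since Harvest is not a descendant of the intervened variable, it is unaffected.
Soil = -3Rain - 3Sprinkler - 2  [with Rain=-3, Sprinkler=6]  = -11
Growth = 3Sprinkler + 2Soil + 2  [with Sprinkler=6, Soil=-11]  = -2
Harvest = -2Rain + 2Growth + 3  [with Rain=-3, Growth=-2]  = 5

5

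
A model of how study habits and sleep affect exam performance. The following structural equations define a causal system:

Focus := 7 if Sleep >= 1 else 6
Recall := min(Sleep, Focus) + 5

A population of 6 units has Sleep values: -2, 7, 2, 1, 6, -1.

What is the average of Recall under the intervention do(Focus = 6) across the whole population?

The intervention sets Focus=6 in all 6 units regardless of Sleep. Recomputing Recall per unit gives 3, 11, 7, 6, 11, 4; average 7.

7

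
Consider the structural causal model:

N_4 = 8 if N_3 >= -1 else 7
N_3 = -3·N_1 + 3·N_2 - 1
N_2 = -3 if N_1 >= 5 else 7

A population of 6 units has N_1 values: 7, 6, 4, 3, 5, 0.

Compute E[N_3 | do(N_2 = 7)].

7.5

Under do(N_2=7), N_2's equation is replaced by N_2=7 for every unit. Per-unit N_3: -1, 2, 8, 11, 5, 20. Mean = 7.5.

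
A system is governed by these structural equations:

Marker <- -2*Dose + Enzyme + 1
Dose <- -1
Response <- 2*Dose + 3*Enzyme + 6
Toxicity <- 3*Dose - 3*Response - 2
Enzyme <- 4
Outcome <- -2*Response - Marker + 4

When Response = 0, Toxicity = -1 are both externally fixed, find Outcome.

-3

The joint intervention fixes Response = 0, Toxicity = -1, removing each variable's own equation.
Marker = -2*Dose + Enzyme + 1  [with Dose=-1, Enzyme=4]  = 7
Outcome = -2*Response - Marker + 4  [with Response=0, Marker=7]  = -3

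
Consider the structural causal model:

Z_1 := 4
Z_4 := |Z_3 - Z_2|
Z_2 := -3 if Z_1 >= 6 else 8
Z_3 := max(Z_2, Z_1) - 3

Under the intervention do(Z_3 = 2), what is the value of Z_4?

6

The intervention breaks the incoming arrows to Z_3: Z_3 := max(Z_2, Z_1) - 3 no longer applies, and Z_3 = 2.
Z_2 = -3 if Z_1 >= 6 else 8  [with Z_1=4]  = 8
Z_4 = |Z_3 - Z_2|  [with Z_3=2, Z_2=8]  = 6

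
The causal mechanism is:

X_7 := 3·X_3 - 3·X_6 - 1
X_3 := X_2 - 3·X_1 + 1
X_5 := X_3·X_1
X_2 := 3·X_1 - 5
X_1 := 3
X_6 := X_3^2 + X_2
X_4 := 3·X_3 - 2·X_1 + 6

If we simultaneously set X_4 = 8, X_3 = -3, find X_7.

-49

The joint intervention fixes X_4 = 8, X_3 = -3, removing each variable's own equation.
X_2 = 3·X_1 - 5  [with X_1=3]  = 4
X_6 = X_3^2 + X_2  [with X_3=-3, X_2=4]  = 13
X_7 = 3·X_3 - 3·X_6 - 1  [with X_3=-3, X_6=13]  = -49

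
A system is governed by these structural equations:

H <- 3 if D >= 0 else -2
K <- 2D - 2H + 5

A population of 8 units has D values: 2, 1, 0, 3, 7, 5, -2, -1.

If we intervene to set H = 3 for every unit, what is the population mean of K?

The intervention sets H=3 in all 8 units regardless of D. Recomputing K per unit gives 3, 1, -1, 5, 13, 9, -5, -3; average 2.75.

2.75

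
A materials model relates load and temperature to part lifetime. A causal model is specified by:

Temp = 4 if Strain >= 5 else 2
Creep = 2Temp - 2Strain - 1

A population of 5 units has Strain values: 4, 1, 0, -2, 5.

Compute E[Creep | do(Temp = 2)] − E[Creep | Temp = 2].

-1.7

The intervention sets Temp=2 in all 5 units regardless of Strain. Recomputing Creep per unit gives -5, 1, 3, 7, -7; average -0.2.
Observing Temp=2 restricts to units where Temp's equation naturally yields 2: Strain ∈ {4, 1, 0, -2}. In that subpopulation Creep = -5, 1, 3, 7, mean 1.5.
Difference = -0.2 − 1.5 = -1.7.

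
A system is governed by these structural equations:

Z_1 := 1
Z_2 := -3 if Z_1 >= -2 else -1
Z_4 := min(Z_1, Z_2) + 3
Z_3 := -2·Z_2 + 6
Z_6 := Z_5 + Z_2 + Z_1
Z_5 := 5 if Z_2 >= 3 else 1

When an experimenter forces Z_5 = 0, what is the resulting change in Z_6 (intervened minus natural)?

-1

The intervention breaks the incoming arrows to Z_5: Z_5 := 5 if Z_2 >= 3 else 1 no longer applies, and Z_5 = 0.
Z_2 = -3 if Z_1 >= -2 else -1  [with Z_1=1]  = -3
Z_6 = Z_5 + Z_2 + Z_1  [with Z_5=0, Z_2=-3, Z_1=1]  = -2
Without intervention: Z_2 = -3 if Z_1 >= -2 else -1  [with Z_1=1]  = -3; Z_5 = 5 if Z_2 >= 3 else 1  [with Z_2=-3]  = 1; Z_6 = Z_5 + Z_2 + Z_1  [with Z_5=1, Z_2=-3, Z_1=1]  = -1.
Change = -2 − (-1) = -1.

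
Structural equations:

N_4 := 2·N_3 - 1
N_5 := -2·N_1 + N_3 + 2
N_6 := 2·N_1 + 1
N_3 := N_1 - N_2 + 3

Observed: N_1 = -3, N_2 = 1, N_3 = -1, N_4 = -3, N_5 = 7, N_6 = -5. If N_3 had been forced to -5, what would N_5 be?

3

do(N_3=-5) replaces the equation N_3 := N_1 - N_2 + 3 with the constant N_3 = -5.
N_5 = -2·N_1 + N_3 + 2  [with N_1=-3, N_3=-5]  = 3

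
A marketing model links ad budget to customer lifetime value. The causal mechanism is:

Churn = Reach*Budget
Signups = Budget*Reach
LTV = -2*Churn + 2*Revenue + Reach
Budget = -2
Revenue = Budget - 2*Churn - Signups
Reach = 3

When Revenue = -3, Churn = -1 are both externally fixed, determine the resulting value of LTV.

Setting Revenue = -3, Churn = -1 by intervention discards those variables' equations.
LTV = -2*Churn + 2*Revenue + Reach  [with Churn=-1, Revenue=-3, Reach=3]  = -1

-1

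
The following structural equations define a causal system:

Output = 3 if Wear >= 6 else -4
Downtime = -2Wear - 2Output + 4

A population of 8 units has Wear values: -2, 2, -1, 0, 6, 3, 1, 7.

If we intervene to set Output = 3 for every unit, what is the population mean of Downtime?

-6

Under do(Output=3), Output's equation is replaced by Output=3 for every unit. Per-unit Downtime: 2, -6, 0, -2, -14, -8, -4, -16. Mean = -6.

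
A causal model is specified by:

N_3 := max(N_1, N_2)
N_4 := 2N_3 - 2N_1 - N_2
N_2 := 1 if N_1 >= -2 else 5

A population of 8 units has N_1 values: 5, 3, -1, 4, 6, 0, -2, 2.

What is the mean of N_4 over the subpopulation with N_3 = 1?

E[N_4|N_3=1] averages over only the 3 units with N_3=1 (N_1 = -1, 0, -2): N_4 = 3, 1, 5, mean 3.

3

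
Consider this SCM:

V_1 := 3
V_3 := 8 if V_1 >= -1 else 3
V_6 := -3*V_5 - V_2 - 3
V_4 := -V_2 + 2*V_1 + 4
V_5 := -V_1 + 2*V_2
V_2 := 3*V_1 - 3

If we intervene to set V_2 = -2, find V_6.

Under do(V_2=-2), the mechanism V_2 := 3*V_1 - 3 is discarded; V_2 is fixed at -2.
V_5 = -V_1 + 2*V_2  [with V_1=3, V_2=-2]  = -7
V_6 = -3*V_5 - V_2 - 3  [with V_5=-7, V_2=-2]  = 20

20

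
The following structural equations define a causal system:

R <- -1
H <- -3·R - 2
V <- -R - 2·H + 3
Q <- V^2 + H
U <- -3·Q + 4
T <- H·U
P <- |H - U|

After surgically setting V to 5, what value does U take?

do(V=5) replaces the equation V <- -R - 2·H + 3 with the constant V = 5.
H = -3·R - 2  [with R=-1]  = 1
Q = V^2 + H  [with V=5, H=1]  = 26
U = -3·Q + 4  [with Q=26]  = -74

-74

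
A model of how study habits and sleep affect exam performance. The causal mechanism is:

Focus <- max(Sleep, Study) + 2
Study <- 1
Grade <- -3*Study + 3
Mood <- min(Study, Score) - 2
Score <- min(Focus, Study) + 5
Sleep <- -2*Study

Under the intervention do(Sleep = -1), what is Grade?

Under do(Sleep=-1), the mechanism Sleep <- -2*Study is discarded; Sleep is fixed at -1.
No directed path runs from Sleep to Grade, so Grade keeps its natural value.
Grade = -3*Study + 3  [with Study=1]  = 0

0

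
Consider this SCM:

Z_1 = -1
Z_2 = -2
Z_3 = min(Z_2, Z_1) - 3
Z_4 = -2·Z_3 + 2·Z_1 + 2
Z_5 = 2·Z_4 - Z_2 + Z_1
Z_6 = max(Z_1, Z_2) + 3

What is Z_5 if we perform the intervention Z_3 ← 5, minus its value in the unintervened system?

-40

do(Z_3=5) replaces the equation Z_3 = min(Z_2, Z_1) - 3 with the constant Z_3 = 5.
Z_4 = -2·Z_3 + 2·Z_1 + 2  [with Z_3=5, Z_1=-1]  = -10
Z_5 = 2·Z_4 - Z_2 + Z_1  [with Z_4=-10, Z_2=-2, Z_1=-1]  = -19
Without intervention: Z_3 = min(Z_2, Z_1) - 3  [with Z_2=-2, Z_1=-1]  = -5; Z_4 = -2·Z_3 + 2·Z_1 + 2  [with Z_3=-5, Z_1=-1]  = 10; Z_5 = 2·Z_4 - Z_2 + Z_1  [with Z_4=10, Z_2=-2, Z_1=-1]  = 21.
Change = -19 − 21 = -40.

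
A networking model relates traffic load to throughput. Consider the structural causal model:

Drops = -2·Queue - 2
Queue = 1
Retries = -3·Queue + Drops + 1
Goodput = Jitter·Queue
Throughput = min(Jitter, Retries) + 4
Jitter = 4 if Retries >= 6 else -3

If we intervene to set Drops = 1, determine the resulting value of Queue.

Under do(Drops=1), the mechanism Drops = -2·Queue - 2 is discarded; Drops is fixed at 1.
Queue is not downstream of the intervention, so its value is determined by the original equations.

1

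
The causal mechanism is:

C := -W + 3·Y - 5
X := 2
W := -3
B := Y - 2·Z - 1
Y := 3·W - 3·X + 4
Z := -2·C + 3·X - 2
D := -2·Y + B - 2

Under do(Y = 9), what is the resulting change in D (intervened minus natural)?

220

The intervention breaks the incoming arrows to Y: Y := 3·W - 3·X + 4 no longer applies, and Y = 9.
C = -W + 3·Y - 5  [with W=-3, Y=9]  = 25
Z = -2·C + 3·X - 2  [with C=25, X=2]  = -46
B = Y - 2·Z - 1  [with Y=9, Z=-46]  = 100
D = -2·Y + B - 2  [with Y=9, B=100]  = 80
Without intervention: Y = 3·W - 3·X + 4  [with W=-3, X=2]  = -11; C = -W + 3·Y - 5  [with W=-3, Y=-11]  = -35; Z = -2·C + 3·X - 2  [with C=-35, X=2]  = 74; B = Y - 2·Z - 1  [with Y=-11, Z=74]  = -160; D = -2·Y + B - 2  [with Y=-11, B=-160]  = -140.
Change = 80 − (-140) = 220.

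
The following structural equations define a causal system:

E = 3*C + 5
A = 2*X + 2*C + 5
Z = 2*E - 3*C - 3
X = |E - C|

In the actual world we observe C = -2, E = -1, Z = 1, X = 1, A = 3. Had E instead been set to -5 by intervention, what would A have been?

do(E=-5) replaces the equation E = 3*C + 5 with the constant E = -5.
X = |E - C|  [with E=-5, C=-2]  = 3
A = 2*X + 2*C + 5  [with X=3, C=-2]  = 7

7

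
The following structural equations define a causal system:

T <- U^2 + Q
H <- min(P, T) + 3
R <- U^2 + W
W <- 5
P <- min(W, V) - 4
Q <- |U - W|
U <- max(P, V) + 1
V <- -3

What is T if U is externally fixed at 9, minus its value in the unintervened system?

Under do(U=9), the mechanism U <- max(P, V) + 1 is discarded; U is fixed at 9.
Q = |U - W|  [with U=9, W=5]  = 4
T = U^2 + Q  [with U=9, Q=4]  = 85
Without intervention: P = min(W, V) - 4  [with W=5, V=-3]  = -7; U = max(P, V) + 1  [with P=-7, V=-3]  = -2; Q = |U - W|  [with U=-2, W=5]  = 7; T = U^2 + Q  [with U=-2, Q=7]  = 11.
Change = 85 − 11 = 74.

74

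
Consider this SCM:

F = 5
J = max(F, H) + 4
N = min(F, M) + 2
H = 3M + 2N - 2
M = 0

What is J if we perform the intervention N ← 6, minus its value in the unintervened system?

5

do(N=6) replaces the equation N = min(F, M) + 2 with the constant N = 6.
H = 3M + 2N - 2  [with M=0, N=6]  = 10
J = max(F, H) + 4  [with F=5, H=10]  = 14
Without intervention: N = min(F, M) + 2  [with F=5, M=0]  = 2; H = 3M + 2N - 2  [with M=0, N=2]  = 2; J = max(F, H) + 4  [with F=5, H=2]  = 9.
Change = 14 − 9 = 5.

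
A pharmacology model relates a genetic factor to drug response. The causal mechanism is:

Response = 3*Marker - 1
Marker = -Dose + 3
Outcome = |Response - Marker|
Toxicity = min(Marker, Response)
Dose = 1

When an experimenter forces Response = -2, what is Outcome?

4

do(Response=-2) replaces the equation Response = 3*Marker - 1 with the constant Response = -2.
Marker = -Dose + 3  [with Dose=1]  = 2
Outcome = |Response - Marker|  [with Response=-2, Marker=2]  = 4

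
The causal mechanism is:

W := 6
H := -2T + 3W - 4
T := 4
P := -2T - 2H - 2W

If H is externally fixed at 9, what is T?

Under do(H=9), the mechanism H := -2T + 3W - 4 is discarded; H is fixed at 9.
Since T is not a descendant of the intervened variable, it is unaffected.

4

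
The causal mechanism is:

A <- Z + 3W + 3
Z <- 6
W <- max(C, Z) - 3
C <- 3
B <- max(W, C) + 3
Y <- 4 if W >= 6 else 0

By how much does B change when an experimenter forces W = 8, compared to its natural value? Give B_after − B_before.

5

do(W=8) replaces the equation W <- max(C, Z) - 3 with the constant W = 8.
B = max(W, C) + 3  [with W=8, C=3]  = 11
Without intervention: W = max(C, Z) - 3  [with C=3, Z=6]  = 3; B = max(W, C) + 3  [with W=3, C=3]  = 6.
Change = 11 − 6 = 5.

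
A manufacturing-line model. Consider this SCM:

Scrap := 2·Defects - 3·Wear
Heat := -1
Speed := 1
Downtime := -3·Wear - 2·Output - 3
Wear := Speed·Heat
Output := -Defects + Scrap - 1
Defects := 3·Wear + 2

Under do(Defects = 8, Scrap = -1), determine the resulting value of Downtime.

20

Under do(Defects = 8, Scrap = -1), each intervened variable's structural equation is replaced by its fixed value.
Wear = Speed·Heat  [with Speed=1, Heat=-1]  = -1
Output = -Defects + Scrap - 1  [with Defects=8, Scrap=-1]  = -10
Downtime = -3·Wear - 2·Output - 3  [with Wear=-1, Output=-10]  = 20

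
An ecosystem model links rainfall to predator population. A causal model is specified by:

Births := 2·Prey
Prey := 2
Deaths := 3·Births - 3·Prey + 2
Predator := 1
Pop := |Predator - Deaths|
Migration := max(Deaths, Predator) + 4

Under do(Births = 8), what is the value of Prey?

2

Under do(Births=8), the mechanism Births := 2·Prey is discarded; Births is fixed at 8.
Prey is not downstream of the intervention, so its value is determined by the original equations.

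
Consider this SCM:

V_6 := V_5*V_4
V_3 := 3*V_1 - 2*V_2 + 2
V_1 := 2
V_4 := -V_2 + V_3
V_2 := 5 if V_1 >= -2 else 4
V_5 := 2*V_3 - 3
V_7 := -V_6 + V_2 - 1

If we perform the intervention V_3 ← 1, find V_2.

5

Under do(V_3=1), the mechanism V_3 := 3*V_1 - 2*V_2 + 2 is discarded; V_3 is fixed at 1.
Since V_2 is not a descendant of the intervened variable, it is unaffected.
V_2 = 5 if V_1 >= -2 else 4  [with V_1=2]  = 5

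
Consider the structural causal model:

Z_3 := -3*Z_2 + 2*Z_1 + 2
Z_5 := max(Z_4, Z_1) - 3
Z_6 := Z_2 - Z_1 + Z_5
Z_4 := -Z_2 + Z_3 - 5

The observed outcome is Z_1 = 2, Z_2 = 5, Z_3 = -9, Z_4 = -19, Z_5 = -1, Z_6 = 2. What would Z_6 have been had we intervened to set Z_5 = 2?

The intervention breaks the incoming arrows to Z_5: Z_5 := max(Z_4, Z_1) - 3 no longer applies, and Z_5 = 2.
Z_6 = Z_2 - Z_1 + Z_5  [with Z_2=5, Z_1=2, Z_5=2]  = 5

5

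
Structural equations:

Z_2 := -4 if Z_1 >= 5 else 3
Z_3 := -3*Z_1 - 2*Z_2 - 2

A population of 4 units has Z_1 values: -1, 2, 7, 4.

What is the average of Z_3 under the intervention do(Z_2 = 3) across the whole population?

-17

do(Z_2=3) breaks Z_2's dependence on Z_1. With Z_2=3 fixed, Z_3 across the units is -5, -14, -29, -20, mean -17.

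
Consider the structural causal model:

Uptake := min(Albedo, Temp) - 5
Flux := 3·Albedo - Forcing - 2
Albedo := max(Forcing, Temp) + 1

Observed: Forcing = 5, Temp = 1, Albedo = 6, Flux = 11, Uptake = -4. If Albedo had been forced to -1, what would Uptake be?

do(Albedo=-1) replaces the equation Albedo := max(Forcing, Temp) + 1 with the constant Albedo = -1.
Uptake = min(Albedo, Temp) - 5  [with Albedo=-1, Temp=1]  = -6

-6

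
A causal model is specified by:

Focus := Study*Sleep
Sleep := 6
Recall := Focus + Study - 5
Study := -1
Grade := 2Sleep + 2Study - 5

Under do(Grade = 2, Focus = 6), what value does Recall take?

0

Under do(Grade = 2, Focus = 6), each intervened variable's structural equation is replaced by its fixed value.
Recall = Focus + Study - 5  [with Focus=6, Study=-1]  = 0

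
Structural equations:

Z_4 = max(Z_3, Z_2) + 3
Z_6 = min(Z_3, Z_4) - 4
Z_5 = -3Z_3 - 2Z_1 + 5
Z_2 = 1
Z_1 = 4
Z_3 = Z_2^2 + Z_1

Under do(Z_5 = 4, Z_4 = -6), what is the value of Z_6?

-10

Setting Z_5 = 4, Z_4 = -6 by intervention discards those variables' equations.
Z_3 = Z_2^2 + Z_1  [with Z_2=1, Z_1=4]  = 5
Z_6 = min(Z_3, Z_4) - 4  [with Z_3=5, Z_4=-6]  = -10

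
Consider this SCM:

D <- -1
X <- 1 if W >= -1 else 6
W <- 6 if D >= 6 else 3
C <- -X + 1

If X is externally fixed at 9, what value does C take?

The intervention breaks the incoming arrows to X: X <- 1 if W >= -1 else 6 no longer applies, and X = 9.
C = -X + 1  [with X=9]  = -8

-8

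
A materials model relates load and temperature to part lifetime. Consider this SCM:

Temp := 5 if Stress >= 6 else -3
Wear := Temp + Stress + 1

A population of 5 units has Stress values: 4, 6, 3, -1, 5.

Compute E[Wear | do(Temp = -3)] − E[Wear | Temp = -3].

0.65

Under do(Temp=-3), Temp's equation is replaced by Temp=-3 for every unit. Per-unit Wear: 2, 4, 1, -3, 3. Mean = 1.4.
E[Wear|Temp=-3] averages over only the 4 units with Temp=-3 (Stress = 4, 3, -1, 5): Wear = 2, 1, -3, 3, mean 0.75.
Difference = 1.4 − 0.75 = 0.65.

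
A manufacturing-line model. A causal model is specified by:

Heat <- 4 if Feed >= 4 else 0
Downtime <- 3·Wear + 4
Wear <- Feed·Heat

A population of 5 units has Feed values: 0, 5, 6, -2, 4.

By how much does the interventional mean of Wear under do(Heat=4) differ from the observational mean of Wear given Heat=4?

Every unit gets Heat=4 under the intervention. Wear values become 0, 20, 24, -8, 16; E[Wear|do(Heat=4)] = 10.4.
E[Wear|Heat=4] averages over only the 3 units with Heat=4 (Feed = 5, 6, 4): Wear = 20, 24, 16, mean 20.
Difference = 10.4 − 20 = -9.6.

-9.6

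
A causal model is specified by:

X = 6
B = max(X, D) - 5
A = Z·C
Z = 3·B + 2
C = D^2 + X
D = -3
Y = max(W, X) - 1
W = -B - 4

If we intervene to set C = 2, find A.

10

do(C=2) replaces the equation C = D^2 + X with the constant C = 2.
B = max(X, D) - 5  [with X=6, D=-3]  = 1
Z = 3·B + 2  [with B=1]  = 5
A = Z·C  [with Z=5, C=2]  = 10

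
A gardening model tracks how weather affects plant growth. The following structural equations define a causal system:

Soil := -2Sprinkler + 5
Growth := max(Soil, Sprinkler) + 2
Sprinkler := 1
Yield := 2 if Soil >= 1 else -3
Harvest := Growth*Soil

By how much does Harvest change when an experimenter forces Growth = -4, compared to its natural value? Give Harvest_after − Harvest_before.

-27

do(Growth=-4) replaces the equation Growth := max(Soil, Sprinkler) + 2 with the constant Growth = -4.
Soil = -2Sprinkler + 5  [with Sprinkler=1]  = 3
Harvest = Growth*Soil  [with Growth=-4, Soil=3]  = -12
Without intervention: Soil = -2Sprinkler + 5  [with Sprinkler=1]  = 3; Growth = max(Soil, Sprinkler) + 2  [with Soil=3, Sprinkler=1]  = 5; Harvest = Growth*Soil  [with Growth=5, Soil=3]  = 15.
Change = -12 − 15 = -27.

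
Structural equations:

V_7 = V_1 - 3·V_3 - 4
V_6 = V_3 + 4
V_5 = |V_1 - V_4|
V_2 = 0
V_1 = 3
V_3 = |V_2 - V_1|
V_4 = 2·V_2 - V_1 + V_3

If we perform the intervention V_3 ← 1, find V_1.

Under do(V_3=1), the mechanism V_3 = |V_2 - V_1| is discarded; V_3 is fixed at 1.
V_1 is not downstream of the intervention, so its value is determined by the original equations.

3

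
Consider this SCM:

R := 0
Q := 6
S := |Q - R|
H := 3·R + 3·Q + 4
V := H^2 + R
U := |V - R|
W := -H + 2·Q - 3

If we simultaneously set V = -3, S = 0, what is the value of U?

3

The joint intervention fixes V = -3, S = 0, removing each variable's own equation.
U = |V - R|  [with V=-3, R=0]  = 3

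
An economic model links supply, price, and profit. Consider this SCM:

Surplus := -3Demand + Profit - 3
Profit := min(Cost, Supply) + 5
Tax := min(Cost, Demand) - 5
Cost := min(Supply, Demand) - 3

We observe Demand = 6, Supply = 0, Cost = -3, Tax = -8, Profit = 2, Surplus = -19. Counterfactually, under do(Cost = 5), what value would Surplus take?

The intervention breaks the incoming arrows to Cost: Cost := min(Supply, Demand) - 3 no longer applies, and Cost = 5.
Profit = min(Cost, Supply) + 5  [with Cost=5, Supply=0]  = 5
Surplus = -3Demand + Profit - 3  [with Demand=6, Profit=5]  = -16

-16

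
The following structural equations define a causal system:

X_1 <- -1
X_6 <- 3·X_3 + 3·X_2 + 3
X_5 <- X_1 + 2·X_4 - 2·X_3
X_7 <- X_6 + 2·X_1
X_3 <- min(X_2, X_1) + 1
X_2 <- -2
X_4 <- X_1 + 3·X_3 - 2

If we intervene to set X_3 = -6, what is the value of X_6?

-21

The intervention breaks the incoming arrows to X_3: X_3 <- min(X_2, X_1) + 1 no longer applies, and X_3 = -6.
X_6 = 3·X_3 + 3·X_2 + 3  [with X_3=-6, X_2=-2]  = -21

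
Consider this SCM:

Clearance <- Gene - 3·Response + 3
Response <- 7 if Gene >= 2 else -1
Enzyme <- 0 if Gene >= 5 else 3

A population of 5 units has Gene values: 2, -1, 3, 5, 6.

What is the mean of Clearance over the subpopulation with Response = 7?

-14

E[Clearance|Response=7] averages over only the 4 units with Response=7 (Gene = 2, 3, 5, 6): Clearance = -16, -15, -13, -12, mean -14.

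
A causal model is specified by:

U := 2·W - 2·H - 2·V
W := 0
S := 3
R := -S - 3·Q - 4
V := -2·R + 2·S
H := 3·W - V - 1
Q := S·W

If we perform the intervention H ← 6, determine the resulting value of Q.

0

do(H=6) replaces the equation H := 3·W - V - 1 with the constant H = 6.
Q is not downstream of the intervention, so its value is determined by the original equations.
Q = S·W  [with S=3, W=0]  = 0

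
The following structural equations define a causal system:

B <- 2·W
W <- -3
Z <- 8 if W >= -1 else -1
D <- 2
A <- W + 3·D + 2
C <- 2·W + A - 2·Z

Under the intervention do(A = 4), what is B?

do(A=4) replaces the equation A <- W + 3·D + 2 with the constant A = 4.
B is not downstream of the intervention, so its value is determined by the original equations.
B = 2·W  [with W=-3]  = -6

-6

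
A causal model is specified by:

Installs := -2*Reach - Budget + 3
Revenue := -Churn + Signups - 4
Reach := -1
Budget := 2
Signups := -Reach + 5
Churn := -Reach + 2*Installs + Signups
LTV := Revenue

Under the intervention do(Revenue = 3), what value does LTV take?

3

Intervening sets Revenue = 3 and removes its equation (Revenue := -Churn + Signups - 4).
LTV = Revenue  [with Revenue=3]  = 3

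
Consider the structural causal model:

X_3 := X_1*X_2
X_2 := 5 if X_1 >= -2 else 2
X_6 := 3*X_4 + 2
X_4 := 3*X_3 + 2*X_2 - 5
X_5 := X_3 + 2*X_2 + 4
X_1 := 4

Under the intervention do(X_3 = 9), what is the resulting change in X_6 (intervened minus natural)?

The intervention breaks the incoming arrows to X_3: X_3 := X_1*X_2 no longer applies, and X_3 = 9.
X_2 = 5 if X_1 >= -2 else 2  [with X_1=4]  = 5
X_4 = 3*X_3 + 2*X_2 - 5  [with X_3=9, X_2=5]  = 32
X_6 = 3*X_4 + 2  [with X_4=32]  = 98
Without intervention: X_2 = 5 if X_1 >= -2 else 2  [with X_1=4]  = 5; X_3 = X_1*X_2  [with X_1=4, X_2=5]  = 20; X_4 = 3*X_3 + 2*X_2 - 5  [with X_3=20, X_2=5]  = 65; X_6 = 3*X_4 + 2  [with X_4=65]  = 197.
Change = 98 − 197 = -99.

-99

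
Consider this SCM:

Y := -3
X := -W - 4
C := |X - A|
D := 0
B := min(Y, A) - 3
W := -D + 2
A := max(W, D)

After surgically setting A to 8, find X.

The intervention breaks the incoming arrows to A: A := max(W, D) no longer applies, and A = 8.
Since X is not a descendant of the intervened variable, it is unaffected.
W = -D + 2  [with D=0]  = 2
X = -W - 4  [with W=2]  = -6

-6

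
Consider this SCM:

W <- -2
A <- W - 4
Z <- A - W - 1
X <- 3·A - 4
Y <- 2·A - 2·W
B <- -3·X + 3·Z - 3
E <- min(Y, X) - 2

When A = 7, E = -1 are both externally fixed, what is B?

Under do(A = 7, E = -1), each intervened variable's structural equation is replaced by its fixed value.
Z = A - W - 1  [with A=7, W=-2]  = 8
X = 3·A - 4  [with A=7]  = 17
B = -3·X + 3·Z - 3  [with X=17, Z=8]  = -30

-30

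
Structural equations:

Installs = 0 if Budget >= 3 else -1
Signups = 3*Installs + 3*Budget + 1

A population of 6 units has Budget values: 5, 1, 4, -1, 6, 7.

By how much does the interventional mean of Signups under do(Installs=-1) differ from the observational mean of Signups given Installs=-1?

Every unit gets Installs=-1 under the intervention. Signups values become 13, 1, 10, -5, 16, 19; E[Signups|do(Installs=-1)] = 9.
Conditioning on Installs=-1 selects the 2 unit(s) with Budget ∈ {1, -1}. Their Signups values: 1, -5. Mean = -2.
Difference = 9 − (-2) = 11.

11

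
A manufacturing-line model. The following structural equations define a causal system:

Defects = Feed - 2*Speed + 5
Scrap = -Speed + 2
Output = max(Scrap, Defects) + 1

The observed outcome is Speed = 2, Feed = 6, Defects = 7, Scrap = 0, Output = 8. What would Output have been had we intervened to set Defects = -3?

do(Defects=-3) replaces the equation Defects = Feed - 2*Speed + 5 with the constant Defects = -3.
Scrap = -Speed + 2  [with Speed=2]  = 0
Output = max(Scrap, Defects) + 1  [with Scrap=0, Defects=-3]  = 1

1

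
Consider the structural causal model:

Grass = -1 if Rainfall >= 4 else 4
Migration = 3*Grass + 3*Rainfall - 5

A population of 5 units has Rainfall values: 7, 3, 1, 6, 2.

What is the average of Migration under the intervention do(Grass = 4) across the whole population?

18.4

The intervention sets Grass=4 in all 5 units regardless of Rainfall. Recomputing Migration per unit gives 28, 16, 10, 25, 13; average 18.4.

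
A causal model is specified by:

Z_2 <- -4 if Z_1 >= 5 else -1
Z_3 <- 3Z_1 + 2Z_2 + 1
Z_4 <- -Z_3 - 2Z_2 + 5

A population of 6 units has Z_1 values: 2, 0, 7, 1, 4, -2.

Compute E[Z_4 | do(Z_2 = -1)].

The intervention sets Z_2=-1 in all 6 units regardless of Z_1. Recomputing Z_4 per unit gives 2, 8, -13, 5, -4, 14; average 2.

2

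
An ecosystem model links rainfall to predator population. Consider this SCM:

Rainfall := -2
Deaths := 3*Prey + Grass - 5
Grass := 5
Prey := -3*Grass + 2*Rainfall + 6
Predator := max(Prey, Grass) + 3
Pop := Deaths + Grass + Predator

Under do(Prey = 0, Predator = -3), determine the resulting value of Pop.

Setting Prey = 0, Predator = -3 by intervention discards those variables' equations.
Deaths = 3*Prey + Grass - 5  [with Prey=0, Grass=5]  = 0
Pop = Deaths + Grass + Predator  [with Deaths=0, Grass=5, Predator=-3]  = 2

2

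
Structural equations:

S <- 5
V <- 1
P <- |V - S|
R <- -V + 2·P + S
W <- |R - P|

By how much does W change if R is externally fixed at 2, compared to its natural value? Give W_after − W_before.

Intervening sets R = 2 and removes its equation (R <- -V + 2·P + S).
P = |V - S|  [with V=1, S=5]  = 4
W = |R - P|  [with R=2, P=4]  = 2
Without intervention: P = |V - S|  [with V=1, S=5]  = 4; R = -V + 2·P + S  [with V=1, P=4, S=5]  = 12; W = |R - P|  [with R=12, P=4]  = 8.
Change = 2 − 8 = -6.

-6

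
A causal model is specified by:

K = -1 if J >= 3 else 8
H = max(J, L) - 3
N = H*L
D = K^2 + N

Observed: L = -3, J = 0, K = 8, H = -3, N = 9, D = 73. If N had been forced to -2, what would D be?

The intervention breaks the incoming arrows to N: N = H*L no longer applies, and N = -2.
K = -1 if J >= 3 else 8  [with J=0]  = 8
D = K^2 + N  [with K=8, N=-2]  = 62

62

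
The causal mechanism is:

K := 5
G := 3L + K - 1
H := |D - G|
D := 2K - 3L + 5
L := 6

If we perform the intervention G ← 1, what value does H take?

4

Intervening sets G = 1 and removes its equation (G := 3L + K - 1).
D = 2K - 3L + 5  [with K=5, L=6]  = -3
H = |D - G|  [with D=-3, G=1]  = 4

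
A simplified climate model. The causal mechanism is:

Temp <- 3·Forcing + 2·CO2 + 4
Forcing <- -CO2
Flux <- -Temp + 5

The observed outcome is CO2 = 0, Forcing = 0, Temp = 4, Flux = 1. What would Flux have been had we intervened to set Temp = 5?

The intervention breaks the incoming arrows to Temp: Temp <- 3·Forcing + 2·CO2 + 4 no longer applies, and Temp = 5.
Flux = -Temp + 5  [with Temp=5]  = 0

0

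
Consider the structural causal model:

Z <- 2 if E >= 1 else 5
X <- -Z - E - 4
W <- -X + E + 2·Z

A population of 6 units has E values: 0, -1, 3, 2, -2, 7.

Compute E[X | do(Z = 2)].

-7.5

do(Z=2) breaks Z's dependence on E. With Z=2 fixed, X across the units is -6, -5, -9, -8, -4, -13, mean -7.5.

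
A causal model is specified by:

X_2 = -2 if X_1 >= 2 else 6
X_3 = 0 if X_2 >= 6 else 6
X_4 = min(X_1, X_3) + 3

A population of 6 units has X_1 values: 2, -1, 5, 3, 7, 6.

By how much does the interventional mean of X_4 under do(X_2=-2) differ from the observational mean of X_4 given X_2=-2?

The intervention sets X_2=-2 in all 6 units regardless of X_1. Recomputing X_4 per unit gives 5, 2, 8, 6, 9, 9; average 6.5.
Conditioning on X_2=-2 selects the 5 unit(s) with X_1 ∈ {2, 5, 3, 7, 6}. Their X_4 values: 5, 8, 6, 9, 9. Mean = 7.4.
Difference = 6.5 − 7.4 = -0.9.

-0.9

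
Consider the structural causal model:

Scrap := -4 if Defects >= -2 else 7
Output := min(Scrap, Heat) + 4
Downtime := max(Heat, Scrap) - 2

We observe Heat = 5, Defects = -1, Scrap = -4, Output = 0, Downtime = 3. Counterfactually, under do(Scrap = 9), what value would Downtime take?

7

do(Scrap=9) replaces the equation Scrap := -4 if Defects >= -2 else 7 with the constant Scrap = 9.
Downtime = max(Heat, Scrap) - 2  [with Heat=5, Scrap=9]  = 7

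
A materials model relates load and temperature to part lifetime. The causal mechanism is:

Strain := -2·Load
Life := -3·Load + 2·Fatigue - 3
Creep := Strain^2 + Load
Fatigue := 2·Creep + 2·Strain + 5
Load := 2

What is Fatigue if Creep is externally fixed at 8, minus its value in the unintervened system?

The intervention breaks the incoming arrows to Creep: Creep := Strain^2 + Load no longer applies, and Creep = 8.
Strain = -2·Load  [with Load=2]  = -4
Fatigue = 2·Creep + 2·Strain + 5  [with Creep=8, Strain=-4]  = 13
Without intervention: Strain = -2·Load  [with Load=2]  = -4; Creep = Strain^2 + Load  [with Strain=-4, Load=2]  = 18; Fatigue = 2·Creep + 2·Strain + 5  [with Creep=18, Strain=-4]  = 33.
Change = 13 − 33 = -20.

-20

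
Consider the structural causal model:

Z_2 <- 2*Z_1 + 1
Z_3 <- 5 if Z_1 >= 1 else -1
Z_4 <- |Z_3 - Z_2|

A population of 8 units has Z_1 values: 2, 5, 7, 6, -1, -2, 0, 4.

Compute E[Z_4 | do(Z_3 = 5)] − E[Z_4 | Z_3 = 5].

Every unit gets Z_3=5 under the intervention. Z_4 values become 0, 6, 10, 8, 6, 8, 4, 4; E[Z_4|do(Z_3=5)] = 5.75.
Conditioning on Z_3=5 selects the 5 unit(s) with Z_1 ∈ {2, 5, 7, 6, 4}. Their Z_4 values: 0, 6, 10, 8, 4. Mean = 5.6.
Difference = 5.75 − 5.6 = 0.15.

0.15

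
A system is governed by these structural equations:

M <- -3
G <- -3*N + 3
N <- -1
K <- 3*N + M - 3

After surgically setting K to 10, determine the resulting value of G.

The intervention breaks the incoming arrows to K: K <- 3*N + M - 3 no longer applies, and K = 10.
G is not downstream of the intervention, so its value is determined by the original equations.
G = -3*N + 3  [with N=-1]  = 6

6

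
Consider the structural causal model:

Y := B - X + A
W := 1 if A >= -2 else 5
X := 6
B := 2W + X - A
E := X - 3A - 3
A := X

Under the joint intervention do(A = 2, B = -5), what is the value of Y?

-9

The joint intervention fixes A = 2, B = -5, removing each variable's own equation.
Y = B - X + A  [with B=-5, X=6, A=2]  = -9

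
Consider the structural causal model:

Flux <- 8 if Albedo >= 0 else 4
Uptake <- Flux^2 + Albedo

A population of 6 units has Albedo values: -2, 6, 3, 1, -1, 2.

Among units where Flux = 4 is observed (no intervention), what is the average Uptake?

14.5

Observing Flux=4 restricts to units where Flux's equation naturally yields 4: Albedo ∈ {-2, -1}. In that subpopulation Uptake = 14, 15, mean 14.5.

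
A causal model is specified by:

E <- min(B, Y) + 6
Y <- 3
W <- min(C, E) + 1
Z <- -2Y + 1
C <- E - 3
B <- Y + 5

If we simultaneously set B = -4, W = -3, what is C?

-1

Setting B = -4, W = -3 by intervention discards those variables' equations.
E = min(B, Y) + 6  [with B=-4, Y=3]  = 2
C = E - 3  [with E=2]  = -1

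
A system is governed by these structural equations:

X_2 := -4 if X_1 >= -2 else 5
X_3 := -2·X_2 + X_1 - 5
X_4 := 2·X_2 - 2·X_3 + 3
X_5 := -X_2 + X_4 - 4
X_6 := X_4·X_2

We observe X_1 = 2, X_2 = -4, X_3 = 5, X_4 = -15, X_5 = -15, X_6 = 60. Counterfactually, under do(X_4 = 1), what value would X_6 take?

Under do(X_4=1), the mechanism X_4 := 2·X_2 - 2·X_3 + 3 is discarded; X_4 is fixed at 1.
X_2 = -4 if X_1 >= -2 else 5  [with X_1=2]  = -4
X_6 = X_4·X_2  [with X_4=1, X_2=-4]  = -4

-4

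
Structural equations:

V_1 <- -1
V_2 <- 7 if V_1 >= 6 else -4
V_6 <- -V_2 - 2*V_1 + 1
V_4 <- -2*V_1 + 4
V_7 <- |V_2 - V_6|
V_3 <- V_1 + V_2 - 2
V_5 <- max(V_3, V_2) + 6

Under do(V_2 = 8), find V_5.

14

do(V_2=8) replaces the equation V_2 <- 7 if V_1 >= 6 else -4 with the constant V_2 = 8.
V_3 = V_1 + V_2 - 2  [with V_1=-1, V_2=8]  = 5
V_5 = max(V_3, V_2) + 6  [with V_3=5, V_2=8]  = 14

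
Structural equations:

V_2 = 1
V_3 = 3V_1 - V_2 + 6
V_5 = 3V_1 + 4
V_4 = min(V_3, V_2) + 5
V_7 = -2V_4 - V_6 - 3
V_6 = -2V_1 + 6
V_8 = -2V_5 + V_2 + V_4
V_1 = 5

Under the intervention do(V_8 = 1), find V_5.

do(V_8=1) replaces the equation V_8 = -2V_5 + V_2 + V_4 with the constant V_8 = 1.
V_5 is not downstream of the intervention, so its value is determined by the original equations.
V_5 = 3V_1 + 4  [with V_1=5]  = 19

19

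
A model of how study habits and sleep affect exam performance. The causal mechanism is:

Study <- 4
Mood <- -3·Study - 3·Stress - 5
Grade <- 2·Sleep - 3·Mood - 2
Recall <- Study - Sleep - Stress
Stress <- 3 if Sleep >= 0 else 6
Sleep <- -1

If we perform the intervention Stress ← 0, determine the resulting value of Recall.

5

do(Stress=0) replaces the equation Stress <- 3 if Sleep >= 0 else 6 with the constant Stress = 0.
Recall = Study - Sleep - Stress  [with Study=4, Sleep=-1, Stress=0]  = 5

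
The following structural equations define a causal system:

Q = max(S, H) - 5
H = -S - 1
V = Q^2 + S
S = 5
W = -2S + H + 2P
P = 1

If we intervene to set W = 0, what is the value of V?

Under do(W=0), the mechanism W = -2S + H + 2P is discarded; W is fixed at 0.
Since V is not a descendant of the intervened variable, it is unaffected.
H = -S - 1  [with S=5]  = -6
Q = max(S, H) - 5  [with S=5, H=-6]  = 0
V = Q^2 + S  [with Q=0, S=5]  = 5

5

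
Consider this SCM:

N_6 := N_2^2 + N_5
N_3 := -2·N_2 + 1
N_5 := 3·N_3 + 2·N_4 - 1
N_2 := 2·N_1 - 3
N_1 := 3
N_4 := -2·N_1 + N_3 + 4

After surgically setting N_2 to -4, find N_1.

3

Under do(N_2=-4), the mechanism N_2 := 2·N_1 - 3 is discarded; N_2 is fixed at -4.
N_1 is not downstream of the intervention, so its value is determined by the original equations.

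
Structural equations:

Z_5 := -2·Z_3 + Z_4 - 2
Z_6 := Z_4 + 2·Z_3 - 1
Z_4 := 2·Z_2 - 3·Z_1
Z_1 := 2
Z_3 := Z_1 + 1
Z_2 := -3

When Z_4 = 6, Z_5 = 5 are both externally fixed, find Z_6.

11

The joint intervention fixes Z_4 = 6, Z_5 = 5, removing each variable's own equation.
Z_3 = Z_1 + 1  [with Z_1=2]  = 3
Z_6 = Z_4 + 2·Z_3 - 1  [with Z_4=6, Z_3=3]  = 11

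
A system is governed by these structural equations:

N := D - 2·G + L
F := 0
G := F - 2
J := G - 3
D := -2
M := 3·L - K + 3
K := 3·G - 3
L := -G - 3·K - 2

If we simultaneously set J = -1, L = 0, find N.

2

Under do(J = -1, L = 0), each intervened variable's structural equation is replaced by its fixed value.
G = F - 2  [with F=0]  = -2
N = D - 2·G + L  [with D=-2, G=-2, L=0]  = 2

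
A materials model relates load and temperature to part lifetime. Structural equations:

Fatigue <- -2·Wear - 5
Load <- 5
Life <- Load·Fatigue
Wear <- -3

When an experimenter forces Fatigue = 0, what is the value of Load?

Under do(Fatigue=0), the mechanism Fatigue <- -2·Wear - 5 is discarded; Fatigue is fixed at 0.
Load is not downstream of the intervention, so its value is determined by the original equations.

5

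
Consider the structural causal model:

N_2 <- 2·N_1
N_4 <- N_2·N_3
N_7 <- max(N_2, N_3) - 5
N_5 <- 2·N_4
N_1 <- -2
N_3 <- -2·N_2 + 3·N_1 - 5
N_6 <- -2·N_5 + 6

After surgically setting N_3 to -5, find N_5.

40

do(N_3=-5) replaces the equation N_3 <- -2·N_2 + 3·N_1 - 5 with the constant N_3 = -5.
N_2 = 2·N_1  [with N_1=-2]  = -4
N_4 = N_2·N_3  [with N_2=-4, N_3=-5]  = 20
N_5 = 2·N_4  [with N_4=20]  = 40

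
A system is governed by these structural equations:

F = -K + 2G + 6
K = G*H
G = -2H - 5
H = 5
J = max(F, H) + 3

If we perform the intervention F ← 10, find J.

13

Intervening sets F = 10 and removes its equation (F = -K + 2G + 6).
J = max(F, H) + 3  [with F=10, H=5]  = 13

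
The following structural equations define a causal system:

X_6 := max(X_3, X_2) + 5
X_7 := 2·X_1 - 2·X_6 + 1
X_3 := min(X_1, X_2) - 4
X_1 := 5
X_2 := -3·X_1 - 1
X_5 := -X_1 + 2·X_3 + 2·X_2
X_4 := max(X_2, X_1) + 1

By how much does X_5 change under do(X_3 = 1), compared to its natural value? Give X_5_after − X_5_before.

42

do(X_3=1) replaces the equation X_3 := min(X_1, X_2) - 4 with the constant X_3 = 1.
X_2 = -3·X_1 - 1  [with X_1=5]  = -16
X_5 = -X_1 + 2·X_3 + 2·X_2  [with X_1=5, X_3=1, X_2=-16]  = -35
Without intervention: X_2 = -3·X_1 - 1  [with X_1=5]  = -16; X_3 = min(X_1, X_2) - 4  [with X_1=5, X_2=-16]  = -20; X_5 = -X_1 + 2·X_3 + 2·X_2  [with X_1=5, X_3=-20, X_2=-16]  = -77.
Change = -35 − (-77) = 42.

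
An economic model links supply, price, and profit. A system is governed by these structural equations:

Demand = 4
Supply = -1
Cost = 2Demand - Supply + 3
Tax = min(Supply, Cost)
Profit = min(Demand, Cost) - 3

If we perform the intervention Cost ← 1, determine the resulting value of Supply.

Under do(Cost=1), the mechanism Cost = 2Demand - Supply + 3 is discarded; Cost is fixed at 1.
Since Supply is not a descendant of the intervened variable, it is unaffected.

-1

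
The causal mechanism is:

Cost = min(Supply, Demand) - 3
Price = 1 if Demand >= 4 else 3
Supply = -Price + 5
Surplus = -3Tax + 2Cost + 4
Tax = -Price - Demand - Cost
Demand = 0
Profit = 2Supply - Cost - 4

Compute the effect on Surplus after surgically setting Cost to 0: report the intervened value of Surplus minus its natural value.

15

The intervention breaks the incoming arrows to Cost: Cost = min(Supply, Demand) - 3 no longer applies, and Cost = 0.
Price = 1 if Demand >= 4 else 3  [with Demand=0]  = 3
Tax = -Price - Demand - Cost  [with Price=3, Demand=0, Cost=0]  = -3
Surplus = -3Tax + 2Cost + 4  [with Tax=-3, Cost=0]  = 13
Without intervention: Price = 1 if Demand >= 4 else 3  [with Demand=0]  = 3; Supply = -Price + 5  [with Price=3]  = 2; Cost = min(Supply, Demand) - 3  [with Supply=2, Demand=0]  = -3; Tax = -Price - Demand - Cost  [with Price=3, Demand=0, Cost=-3]  = 0; Surplus = -3Tax + 2Cost + 4  [with Tax=0, Cost=-3]  = -2.
Change = 13 − (-2) = 15.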